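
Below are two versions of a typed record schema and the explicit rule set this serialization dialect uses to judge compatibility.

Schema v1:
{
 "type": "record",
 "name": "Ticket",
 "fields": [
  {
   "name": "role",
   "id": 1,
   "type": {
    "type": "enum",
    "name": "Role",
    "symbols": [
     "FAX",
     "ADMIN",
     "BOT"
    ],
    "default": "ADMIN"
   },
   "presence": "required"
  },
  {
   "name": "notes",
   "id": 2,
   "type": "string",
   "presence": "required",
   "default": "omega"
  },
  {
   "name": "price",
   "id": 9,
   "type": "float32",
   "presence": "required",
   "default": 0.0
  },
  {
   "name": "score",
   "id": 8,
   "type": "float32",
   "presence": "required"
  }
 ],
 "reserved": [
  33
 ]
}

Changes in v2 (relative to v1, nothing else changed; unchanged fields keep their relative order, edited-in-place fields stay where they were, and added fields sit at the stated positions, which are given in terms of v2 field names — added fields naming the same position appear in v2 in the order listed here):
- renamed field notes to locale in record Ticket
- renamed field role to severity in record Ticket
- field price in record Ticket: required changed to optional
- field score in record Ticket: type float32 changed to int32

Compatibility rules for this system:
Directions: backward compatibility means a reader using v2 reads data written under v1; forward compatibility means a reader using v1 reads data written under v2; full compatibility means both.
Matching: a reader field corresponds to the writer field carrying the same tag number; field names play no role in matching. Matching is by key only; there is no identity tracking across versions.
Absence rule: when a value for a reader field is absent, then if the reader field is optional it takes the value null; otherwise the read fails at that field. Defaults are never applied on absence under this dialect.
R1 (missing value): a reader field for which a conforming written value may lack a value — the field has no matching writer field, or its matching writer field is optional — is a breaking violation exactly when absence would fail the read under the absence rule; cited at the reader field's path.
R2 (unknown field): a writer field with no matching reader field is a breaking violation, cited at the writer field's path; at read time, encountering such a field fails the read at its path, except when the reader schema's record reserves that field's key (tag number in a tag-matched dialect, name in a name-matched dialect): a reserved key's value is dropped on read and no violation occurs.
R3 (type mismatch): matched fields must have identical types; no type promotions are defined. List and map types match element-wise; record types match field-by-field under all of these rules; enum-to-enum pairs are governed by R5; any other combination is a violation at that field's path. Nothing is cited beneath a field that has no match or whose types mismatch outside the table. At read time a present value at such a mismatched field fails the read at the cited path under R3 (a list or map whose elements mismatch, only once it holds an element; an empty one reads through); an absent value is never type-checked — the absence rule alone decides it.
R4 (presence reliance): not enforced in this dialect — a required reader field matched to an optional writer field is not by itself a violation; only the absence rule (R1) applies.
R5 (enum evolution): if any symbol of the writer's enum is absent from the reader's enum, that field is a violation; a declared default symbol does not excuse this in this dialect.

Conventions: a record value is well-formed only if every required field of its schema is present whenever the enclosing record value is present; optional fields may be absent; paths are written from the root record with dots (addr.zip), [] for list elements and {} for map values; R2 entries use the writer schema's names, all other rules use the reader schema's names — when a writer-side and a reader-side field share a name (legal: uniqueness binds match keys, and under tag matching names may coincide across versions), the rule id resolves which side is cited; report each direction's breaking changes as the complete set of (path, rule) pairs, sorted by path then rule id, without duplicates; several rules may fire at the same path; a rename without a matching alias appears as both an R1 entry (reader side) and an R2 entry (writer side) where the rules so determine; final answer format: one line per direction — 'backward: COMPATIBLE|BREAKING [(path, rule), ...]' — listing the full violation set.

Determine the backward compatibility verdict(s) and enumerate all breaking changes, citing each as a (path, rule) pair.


backward: BREAKING [(score, R3)]

in Ticket below, arrows point writer -> reader
backward analysis of Ticket with v2 as reader and v1 as writer:
  writer required, Role -> Role: reader severity maps from writer role
  writer required, string -> string: reader locale maps from writer notes
  writer required, float32 -> float32: reader price maps from writer price
  writer required, float32 -> int32: reader score maps from writer score
  rule R3 violated at score
  backward on Ticket therefore BREAKING (1)
diffs on Ticket not affecting the asked answer:
  renamed field notes to locale in record Ticket -> fires no rule on Ticket, leaving the asked answer as it is
  renamed field role to severity in record Ticket -> fires no rule on Ticket, leaving the asked answer as it is
  field price in record Ticket: required changed to optional -> fires only in the forward direction of Ticket, which is not asked here


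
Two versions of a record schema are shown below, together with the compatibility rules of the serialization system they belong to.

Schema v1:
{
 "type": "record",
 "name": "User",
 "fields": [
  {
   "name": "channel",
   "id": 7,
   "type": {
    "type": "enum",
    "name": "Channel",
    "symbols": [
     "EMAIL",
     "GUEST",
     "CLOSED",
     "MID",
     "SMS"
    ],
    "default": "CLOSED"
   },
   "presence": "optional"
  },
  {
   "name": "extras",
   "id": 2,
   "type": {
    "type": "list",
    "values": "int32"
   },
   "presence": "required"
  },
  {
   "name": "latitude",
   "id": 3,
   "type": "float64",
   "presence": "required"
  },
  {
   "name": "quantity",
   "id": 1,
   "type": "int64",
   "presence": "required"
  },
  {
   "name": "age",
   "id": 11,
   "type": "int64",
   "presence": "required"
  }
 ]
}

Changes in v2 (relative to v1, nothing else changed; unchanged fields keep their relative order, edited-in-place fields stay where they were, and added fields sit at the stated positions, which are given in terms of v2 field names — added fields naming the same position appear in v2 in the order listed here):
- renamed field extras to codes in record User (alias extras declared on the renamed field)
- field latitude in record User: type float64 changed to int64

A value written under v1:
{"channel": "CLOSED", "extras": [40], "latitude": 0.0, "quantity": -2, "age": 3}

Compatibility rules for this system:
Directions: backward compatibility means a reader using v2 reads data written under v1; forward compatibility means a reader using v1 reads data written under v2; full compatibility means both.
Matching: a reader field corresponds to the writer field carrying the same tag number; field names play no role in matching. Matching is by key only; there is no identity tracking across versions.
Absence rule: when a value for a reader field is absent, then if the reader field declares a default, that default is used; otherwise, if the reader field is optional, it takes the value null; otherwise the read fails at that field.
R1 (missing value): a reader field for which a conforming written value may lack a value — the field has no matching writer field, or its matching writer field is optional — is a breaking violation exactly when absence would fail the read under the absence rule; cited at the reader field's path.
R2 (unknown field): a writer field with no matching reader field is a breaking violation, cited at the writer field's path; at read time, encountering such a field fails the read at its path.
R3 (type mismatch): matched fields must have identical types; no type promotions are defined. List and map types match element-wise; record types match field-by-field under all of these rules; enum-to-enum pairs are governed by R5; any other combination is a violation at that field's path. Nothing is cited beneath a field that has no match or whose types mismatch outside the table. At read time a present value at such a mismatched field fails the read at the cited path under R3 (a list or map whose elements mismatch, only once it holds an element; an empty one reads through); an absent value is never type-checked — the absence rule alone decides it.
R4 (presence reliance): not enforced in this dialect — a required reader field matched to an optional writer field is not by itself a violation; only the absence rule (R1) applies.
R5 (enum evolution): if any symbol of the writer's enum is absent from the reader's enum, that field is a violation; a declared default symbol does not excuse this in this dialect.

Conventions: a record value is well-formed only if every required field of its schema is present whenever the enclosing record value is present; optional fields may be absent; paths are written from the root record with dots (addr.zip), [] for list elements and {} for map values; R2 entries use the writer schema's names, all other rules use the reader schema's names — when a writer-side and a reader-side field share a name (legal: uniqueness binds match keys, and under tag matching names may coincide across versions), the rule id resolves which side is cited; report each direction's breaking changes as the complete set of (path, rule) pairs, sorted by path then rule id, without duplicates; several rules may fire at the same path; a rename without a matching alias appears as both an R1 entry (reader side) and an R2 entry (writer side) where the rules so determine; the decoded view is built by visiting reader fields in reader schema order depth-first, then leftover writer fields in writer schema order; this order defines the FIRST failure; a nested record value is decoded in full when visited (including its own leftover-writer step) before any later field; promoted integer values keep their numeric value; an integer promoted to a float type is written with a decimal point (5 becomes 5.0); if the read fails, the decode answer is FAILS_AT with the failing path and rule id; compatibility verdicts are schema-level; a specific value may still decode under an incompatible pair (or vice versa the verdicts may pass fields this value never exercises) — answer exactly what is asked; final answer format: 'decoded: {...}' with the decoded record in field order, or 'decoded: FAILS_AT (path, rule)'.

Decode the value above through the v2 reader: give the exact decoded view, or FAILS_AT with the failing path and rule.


decoded: FAILS_AT (latitude, R3)

arrows below run writer -> reader for User
decode (reader v2):
  channel := "CLOSED"
  codes := [40] (from writer extras)
  read fails at latitude under R3
  => FAILS_AT (latitude, R3)
the other User changes do not affect what is asked:
  renamed field extras to codes in record User (alias extras declared on the renamed field) -> triggers nothing under the printed rules; the User answer is the same either way


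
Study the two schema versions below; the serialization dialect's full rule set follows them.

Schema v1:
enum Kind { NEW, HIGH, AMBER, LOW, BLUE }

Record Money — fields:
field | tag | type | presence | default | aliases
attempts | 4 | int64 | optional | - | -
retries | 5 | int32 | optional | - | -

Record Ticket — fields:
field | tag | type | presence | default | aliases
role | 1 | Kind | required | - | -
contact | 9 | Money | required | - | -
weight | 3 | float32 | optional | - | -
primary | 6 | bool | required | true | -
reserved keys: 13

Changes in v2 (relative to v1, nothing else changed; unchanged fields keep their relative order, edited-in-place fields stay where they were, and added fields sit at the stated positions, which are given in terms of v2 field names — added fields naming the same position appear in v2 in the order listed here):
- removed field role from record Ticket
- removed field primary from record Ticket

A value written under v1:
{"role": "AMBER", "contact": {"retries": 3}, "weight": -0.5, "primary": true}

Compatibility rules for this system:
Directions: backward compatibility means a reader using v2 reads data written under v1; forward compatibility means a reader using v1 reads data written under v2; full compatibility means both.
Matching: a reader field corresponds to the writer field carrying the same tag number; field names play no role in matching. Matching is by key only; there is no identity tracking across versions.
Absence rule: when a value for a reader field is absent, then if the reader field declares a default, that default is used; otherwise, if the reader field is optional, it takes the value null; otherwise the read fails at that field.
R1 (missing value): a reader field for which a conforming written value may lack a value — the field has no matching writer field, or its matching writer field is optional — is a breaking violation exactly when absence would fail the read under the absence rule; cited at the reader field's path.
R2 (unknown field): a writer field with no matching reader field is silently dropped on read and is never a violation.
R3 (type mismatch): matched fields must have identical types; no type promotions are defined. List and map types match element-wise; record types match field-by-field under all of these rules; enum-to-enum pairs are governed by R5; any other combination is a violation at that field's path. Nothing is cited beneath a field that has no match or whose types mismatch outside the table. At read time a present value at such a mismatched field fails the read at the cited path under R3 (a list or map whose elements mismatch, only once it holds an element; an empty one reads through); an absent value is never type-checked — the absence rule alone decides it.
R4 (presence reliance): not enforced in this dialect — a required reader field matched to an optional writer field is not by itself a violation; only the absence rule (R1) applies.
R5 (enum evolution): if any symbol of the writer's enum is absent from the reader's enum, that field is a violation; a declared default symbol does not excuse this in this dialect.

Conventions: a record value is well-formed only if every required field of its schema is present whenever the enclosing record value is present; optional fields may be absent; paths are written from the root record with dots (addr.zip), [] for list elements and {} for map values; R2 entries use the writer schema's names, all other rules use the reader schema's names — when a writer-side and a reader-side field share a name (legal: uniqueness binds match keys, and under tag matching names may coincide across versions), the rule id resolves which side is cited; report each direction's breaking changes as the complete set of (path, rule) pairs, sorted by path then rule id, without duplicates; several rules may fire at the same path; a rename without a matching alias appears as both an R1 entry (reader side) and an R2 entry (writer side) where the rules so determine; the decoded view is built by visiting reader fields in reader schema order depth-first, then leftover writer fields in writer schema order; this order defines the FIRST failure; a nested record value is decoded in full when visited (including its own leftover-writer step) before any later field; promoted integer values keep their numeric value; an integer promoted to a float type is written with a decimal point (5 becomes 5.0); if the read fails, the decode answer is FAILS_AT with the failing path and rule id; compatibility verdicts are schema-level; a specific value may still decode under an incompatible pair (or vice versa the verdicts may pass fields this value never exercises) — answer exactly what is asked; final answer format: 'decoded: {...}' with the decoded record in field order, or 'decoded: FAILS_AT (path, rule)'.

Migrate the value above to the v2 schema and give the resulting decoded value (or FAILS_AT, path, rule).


decoded: {"contact": {"attempts": null, "retries": 3}, "weight": -0.5}

in Ticket below, arrows point writer -> reader
migrating the Ticket value to v2:
  contact.attempts := null (not supplied -> null)
  contact.retries := 3
  weight := -0.5
  writer role: unmatched, discarded
  writer primary: unmatched, discarded
  => decoded: {"contact": {"attempts": null, "retries": 3}, "weight": -0.5}


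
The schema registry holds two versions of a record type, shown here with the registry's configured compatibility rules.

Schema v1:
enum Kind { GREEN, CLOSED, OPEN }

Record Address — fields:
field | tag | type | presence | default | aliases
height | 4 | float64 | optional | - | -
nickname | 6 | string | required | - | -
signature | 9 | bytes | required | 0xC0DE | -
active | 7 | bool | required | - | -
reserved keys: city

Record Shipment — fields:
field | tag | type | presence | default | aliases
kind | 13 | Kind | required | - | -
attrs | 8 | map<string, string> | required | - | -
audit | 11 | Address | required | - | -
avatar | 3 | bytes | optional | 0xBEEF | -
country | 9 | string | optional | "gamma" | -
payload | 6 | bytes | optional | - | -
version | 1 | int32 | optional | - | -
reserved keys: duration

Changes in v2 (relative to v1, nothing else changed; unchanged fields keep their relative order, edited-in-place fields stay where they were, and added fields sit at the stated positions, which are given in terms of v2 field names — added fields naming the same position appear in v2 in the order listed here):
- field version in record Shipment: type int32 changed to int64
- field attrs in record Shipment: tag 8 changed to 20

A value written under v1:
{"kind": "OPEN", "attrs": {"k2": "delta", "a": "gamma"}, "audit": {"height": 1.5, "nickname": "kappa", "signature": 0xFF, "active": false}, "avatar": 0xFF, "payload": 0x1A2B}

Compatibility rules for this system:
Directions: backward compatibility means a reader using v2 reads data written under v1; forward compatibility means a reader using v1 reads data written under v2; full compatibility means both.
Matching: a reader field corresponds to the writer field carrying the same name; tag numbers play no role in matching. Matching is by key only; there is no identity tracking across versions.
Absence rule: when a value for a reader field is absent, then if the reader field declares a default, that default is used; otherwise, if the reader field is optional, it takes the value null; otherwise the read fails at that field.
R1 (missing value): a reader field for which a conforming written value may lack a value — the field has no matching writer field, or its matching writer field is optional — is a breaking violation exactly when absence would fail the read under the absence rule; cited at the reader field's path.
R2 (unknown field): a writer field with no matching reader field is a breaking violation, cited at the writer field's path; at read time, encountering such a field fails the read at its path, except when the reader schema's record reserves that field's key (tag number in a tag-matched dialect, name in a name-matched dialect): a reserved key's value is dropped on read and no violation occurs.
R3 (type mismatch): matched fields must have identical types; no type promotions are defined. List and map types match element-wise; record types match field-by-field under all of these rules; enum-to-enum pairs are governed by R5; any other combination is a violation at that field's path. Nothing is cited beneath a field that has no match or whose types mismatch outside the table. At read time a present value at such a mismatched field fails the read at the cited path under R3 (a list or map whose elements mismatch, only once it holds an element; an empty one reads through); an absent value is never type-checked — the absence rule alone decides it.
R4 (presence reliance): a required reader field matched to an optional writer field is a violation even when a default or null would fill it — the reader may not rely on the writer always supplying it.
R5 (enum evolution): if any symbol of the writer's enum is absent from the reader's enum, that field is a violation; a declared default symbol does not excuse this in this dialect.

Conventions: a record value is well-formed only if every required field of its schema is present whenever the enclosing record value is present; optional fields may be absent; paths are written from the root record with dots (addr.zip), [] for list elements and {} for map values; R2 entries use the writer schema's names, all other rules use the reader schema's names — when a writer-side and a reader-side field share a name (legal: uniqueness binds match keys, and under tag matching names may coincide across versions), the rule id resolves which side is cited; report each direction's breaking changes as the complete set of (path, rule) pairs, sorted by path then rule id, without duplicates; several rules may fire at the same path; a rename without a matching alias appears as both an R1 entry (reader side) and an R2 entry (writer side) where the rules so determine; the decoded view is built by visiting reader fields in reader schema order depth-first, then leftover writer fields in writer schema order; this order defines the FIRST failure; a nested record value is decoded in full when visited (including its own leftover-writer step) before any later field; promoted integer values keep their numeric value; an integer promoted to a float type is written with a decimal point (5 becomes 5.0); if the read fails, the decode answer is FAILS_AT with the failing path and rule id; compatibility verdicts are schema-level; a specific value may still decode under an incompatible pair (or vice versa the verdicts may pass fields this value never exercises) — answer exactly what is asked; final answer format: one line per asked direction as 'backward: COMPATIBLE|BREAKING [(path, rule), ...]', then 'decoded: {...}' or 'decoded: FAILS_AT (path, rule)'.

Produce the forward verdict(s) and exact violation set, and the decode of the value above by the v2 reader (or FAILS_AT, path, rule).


forward: BREAKING [(version, R3)]; decoded: {"kind": "OPEN", "attrs": {"k2": "delta", "a": "gamma"}, "audit": {"height": 1.5, "nickname": "kappa", "signature": 0xFF, "active": false}, "avatar": 0xFF, "country": "gamma", "payload": 0x1A2B, "version": null}

in Shipment below, arrows point writer -> reader
forward for Shipment (reader v1, writer v2):
  writer required, Kind -> Kind: reader kind maps from writer kind
  writer required, map<string, string> -> map<string, string>: reader attrs maps from writer attrs
  writer required, Address -> Address: reader audit maps from writer audit
  writer optional, bytes -> bytes: reader avatar maps from writer avatar
  writer optional, string -> string: reader country maps from writer country
  writer optional, bytes -> bytes: reader payload maps from writer payload
  writer optional, int64 -> int32: reader version maps from writer version
  writer optional, float64 -> float64: reader audit.height maps from writer audit.height
  writer required, string -> string: reader audit.nickname maps from writer audit.nickname
  writer required, bytes -> bytes: reader audit.signature maps from writer audit.signature
  writer required, bool -> bool: reader audit.active maps from writer audit.active
  violation R3 at version
  forward on Shipment therefore BREAKING (1)
decoding the Shipment value with the v2 reader:
  kind := "OPEN"
  attrs := {"k2": "delta", "a": "gamma"}
  audit.height := 1.5
  audit.nickname := "kappa"
  audit.signature := 0xFF
  audit.active := false
  avatar := 0xFF
  country := "gamma" (no value, default fills)
  payload := 0x1A2B
  version := null (not supplied -> null)
  => decoded: {"kind": "OPEN", "attrs": {"k2": "delta", "a": "gamma"}, "audit": {"height": 1.5, "nickname": "kappa", "signature": 0xFF, "active": false}, "avatar": 0xFF, "country": "gamma", "payload": 0x1A2B, "version": null}
diffs on Shipment not affecting the asked answer:
  field attrs in record Shipment: tag 8 changed to 20 -> fires no rule on Shipment, leaving the asked answer as it is


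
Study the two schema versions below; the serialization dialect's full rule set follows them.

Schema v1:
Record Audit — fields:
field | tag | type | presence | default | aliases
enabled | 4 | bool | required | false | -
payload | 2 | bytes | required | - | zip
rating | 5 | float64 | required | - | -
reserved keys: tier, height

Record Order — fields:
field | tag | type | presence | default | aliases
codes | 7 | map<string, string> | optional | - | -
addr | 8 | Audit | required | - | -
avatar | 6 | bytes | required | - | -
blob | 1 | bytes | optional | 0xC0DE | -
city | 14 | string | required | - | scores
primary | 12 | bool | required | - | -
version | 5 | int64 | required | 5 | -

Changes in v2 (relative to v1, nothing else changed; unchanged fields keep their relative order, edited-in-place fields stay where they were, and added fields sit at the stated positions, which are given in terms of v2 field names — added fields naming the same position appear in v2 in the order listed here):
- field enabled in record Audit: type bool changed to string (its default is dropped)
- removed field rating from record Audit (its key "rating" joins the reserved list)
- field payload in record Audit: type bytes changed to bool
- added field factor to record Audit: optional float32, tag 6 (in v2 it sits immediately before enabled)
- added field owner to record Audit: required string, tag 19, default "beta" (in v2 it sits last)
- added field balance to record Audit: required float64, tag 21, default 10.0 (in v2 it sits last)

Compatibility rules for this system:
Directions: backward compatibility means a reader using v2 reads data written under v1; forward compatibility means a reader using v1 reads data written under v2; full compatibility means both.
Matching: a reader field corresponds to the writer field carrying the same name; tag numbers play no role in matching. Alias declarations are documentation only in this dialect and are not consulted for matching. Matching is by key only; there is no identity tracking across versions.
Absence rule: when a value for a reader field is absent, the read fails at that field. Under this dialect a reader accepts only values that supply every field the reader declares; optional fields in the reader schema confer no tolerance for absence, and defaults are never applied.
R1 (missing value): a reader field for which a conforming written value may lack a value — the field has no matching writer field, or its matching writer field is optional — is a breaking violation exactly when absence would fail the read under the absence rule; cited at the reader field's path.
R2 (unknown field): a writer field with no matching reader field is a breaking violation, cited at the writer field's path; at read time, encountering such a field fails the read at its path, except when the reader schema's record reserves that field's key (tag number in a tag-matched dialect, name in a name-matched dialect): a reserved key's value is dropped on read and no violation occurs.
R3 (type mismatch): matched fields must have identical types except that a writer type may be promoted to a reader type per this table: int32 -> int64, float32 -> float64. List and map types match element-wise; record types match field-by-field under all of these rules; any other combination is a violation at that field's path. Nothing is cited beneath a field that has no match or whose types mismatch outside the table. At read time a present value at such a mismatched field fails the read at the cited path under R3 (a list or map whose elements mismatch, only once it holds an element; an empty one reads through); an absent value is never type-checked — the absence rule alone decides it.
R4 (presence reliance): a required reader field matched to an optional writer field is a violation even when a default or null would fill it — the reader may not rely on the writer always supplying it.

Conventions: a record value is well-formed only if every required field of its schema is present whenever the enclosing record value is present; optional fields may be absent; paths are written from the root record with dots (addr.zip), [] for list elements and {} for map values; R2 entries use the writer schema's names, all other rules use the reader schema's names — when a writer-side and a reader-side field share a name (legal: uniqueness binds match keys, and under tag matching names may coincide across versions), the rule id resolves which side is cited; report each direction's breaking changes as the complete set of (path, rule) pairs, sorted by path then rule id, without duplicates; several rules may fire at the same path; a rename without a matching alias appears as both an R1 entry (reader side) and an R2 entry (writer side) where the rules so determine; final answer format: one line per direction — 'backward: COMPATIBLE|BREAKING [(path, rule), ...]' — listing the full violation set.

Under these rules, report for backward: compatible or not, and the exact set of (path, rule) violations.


backward: BREAKING [(addr.balance, R1), (addr.enabled, R3), (addr.factor, R1), (addr.owner, R1), (addr.payload, R3), (blob, R1), (codes, R1)]

each type pair in Order: writer, then reader
checking backward for Order: reader v2 against writer v1:
  writer optional, map<string, string> -> map<string, string>: reader codes maps from writer codes
  writer required, Audit -> Audit: reader addr maps from writer addr
  writer required, bytes -> bytes: reader avatar maps from writer avatar
  writer optional, bytes -> bytes: reader blob maps from writer blob
  writer required, string -> string: reader city maps from writer city
  writer required, bool -> bool: reader primary maps from writer primary
  writer required, int64 -> int64: reader version maps from writer version
  addr.factor: no writer match
  writer required, bool -> string: reader addr.enabled maps from writer addr.enabled
  writer required, bytes -> bool: reader addr.payload maps from writer addr.payload
  addr.owner: no writer match
  addr.balance: no writer match
  leftover writer field: addr.rating
  violation R1 at addr.balance
  violation R3 at addr.enabled
  violation R1 at addr.factor
  violation R1 at addr.owner
  violation R3 at addr.payload
  violation R1 at blob
  violation R1 at codes
  => backward: BREAKING (7)
the other Order changes do not affect what is asked:
  removed field rating from record Audit (its key "rating" joins the reserved list) -> matters only for Order's forward compatibility — outside the asked direction


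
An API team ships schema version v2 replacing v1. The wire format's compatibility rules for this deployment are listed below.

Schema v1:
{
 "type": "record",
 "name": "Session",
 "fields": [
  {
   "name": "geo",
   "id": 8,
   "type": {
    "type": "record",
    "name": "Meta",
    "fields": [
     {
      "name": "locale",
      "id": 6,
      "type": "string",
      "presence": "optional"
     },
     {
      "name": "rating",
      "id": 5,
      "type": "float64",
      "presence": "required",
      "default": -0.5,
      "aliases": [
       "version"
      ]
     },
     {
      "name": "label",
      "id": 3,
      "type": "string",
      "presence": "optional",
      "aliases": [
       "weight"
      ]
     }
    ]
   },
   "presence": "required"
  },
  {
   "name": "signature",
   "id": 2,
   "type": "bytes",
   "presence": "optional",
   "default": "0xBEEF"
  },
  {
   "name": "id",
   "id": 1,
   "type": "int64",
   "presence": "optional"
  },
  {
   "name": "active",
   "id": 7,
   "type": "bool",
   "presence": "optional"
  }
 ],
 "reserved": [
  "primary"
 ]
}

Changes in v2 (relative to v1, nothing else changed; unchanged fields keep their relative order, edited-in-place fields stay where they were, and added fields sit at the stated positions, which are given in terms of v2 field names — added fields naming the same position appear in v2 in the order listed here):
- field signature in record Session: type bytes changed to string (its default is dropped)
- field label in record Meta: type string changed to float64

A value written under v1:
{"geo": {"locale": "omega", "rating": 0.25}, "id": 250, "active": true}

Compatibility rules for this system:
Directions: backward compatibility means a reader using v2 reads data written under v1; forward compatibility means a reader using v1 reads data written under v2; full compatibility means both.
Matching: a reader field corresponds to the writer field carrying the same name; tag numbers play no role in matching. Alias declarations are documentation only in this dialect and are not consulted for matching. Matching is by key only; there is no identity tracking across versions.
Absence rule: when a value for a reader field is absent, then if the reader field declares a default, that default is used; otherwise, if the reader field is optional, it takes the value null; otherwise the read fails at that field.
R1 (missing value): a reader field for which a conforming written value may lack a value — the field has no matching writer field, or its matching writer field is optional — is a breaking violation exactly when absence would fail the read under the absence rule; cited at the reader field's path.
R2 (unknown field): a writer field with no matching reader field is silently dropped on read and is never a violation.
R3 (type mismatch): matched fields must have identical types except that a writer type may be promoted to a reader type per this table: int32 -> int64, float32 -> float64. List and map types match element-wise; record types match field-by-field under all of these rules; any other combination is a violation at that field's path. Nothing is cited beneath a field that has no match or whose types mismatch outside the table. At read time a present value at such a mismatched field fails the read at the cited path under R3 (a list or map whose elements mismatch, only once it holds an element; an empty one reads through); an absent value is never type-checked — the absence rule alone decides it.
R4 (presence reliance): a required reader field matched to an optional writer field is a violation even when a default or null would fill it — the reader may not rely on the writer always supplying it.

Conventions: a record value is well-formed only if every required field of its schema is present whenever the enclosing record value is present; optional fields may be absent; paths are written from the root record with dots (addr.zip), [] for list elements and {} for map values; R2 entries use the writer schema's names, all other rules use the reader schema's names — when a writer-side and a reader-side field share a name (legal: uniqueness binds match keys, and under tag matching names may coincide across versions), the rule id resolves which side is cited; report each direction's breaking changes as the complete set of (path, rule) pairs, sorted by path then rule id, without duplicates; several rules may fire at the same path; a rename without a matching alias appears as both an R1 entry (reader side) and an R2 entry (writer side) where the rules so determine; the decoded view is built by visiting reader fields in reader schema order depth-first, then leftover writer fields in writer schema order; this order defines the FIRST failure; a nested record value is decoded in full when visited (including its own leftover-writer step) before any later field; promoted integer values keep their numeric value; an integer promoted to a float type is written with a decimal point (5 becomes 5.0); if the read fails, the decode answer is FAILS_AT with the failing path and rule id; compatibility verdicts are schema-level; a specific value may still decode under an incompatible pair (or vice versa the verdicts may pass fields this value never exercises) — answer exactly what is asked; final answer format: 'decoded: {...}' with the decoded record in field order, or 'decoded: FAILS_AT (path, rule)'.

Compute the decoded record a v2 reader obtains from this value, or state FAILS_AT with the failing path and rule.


each type pair in Session: writer, then reader
migrating the Session value to v2:
  geo.locale := "omega"
  geo.rating := 0.25
  geo.label := null (missing; optional => null)
  signature := null (missing; optional => null)
  id := 250
  active := true
  => decoded: {"geo": {"locale": "omega", "rating": 0.25, "label": null}, "signature": null, "id": 250, "active": true}
diffs on Session not affecting the asked answer:
  field label in record Meta: type string changed to float64 -> schema-level compatibility only; this Session value's decode is unchanged

decoded: {"geo": {"locale": "omega", "rating": 0.25, "label": null}, "signature": null, "id": 250, "active": true}


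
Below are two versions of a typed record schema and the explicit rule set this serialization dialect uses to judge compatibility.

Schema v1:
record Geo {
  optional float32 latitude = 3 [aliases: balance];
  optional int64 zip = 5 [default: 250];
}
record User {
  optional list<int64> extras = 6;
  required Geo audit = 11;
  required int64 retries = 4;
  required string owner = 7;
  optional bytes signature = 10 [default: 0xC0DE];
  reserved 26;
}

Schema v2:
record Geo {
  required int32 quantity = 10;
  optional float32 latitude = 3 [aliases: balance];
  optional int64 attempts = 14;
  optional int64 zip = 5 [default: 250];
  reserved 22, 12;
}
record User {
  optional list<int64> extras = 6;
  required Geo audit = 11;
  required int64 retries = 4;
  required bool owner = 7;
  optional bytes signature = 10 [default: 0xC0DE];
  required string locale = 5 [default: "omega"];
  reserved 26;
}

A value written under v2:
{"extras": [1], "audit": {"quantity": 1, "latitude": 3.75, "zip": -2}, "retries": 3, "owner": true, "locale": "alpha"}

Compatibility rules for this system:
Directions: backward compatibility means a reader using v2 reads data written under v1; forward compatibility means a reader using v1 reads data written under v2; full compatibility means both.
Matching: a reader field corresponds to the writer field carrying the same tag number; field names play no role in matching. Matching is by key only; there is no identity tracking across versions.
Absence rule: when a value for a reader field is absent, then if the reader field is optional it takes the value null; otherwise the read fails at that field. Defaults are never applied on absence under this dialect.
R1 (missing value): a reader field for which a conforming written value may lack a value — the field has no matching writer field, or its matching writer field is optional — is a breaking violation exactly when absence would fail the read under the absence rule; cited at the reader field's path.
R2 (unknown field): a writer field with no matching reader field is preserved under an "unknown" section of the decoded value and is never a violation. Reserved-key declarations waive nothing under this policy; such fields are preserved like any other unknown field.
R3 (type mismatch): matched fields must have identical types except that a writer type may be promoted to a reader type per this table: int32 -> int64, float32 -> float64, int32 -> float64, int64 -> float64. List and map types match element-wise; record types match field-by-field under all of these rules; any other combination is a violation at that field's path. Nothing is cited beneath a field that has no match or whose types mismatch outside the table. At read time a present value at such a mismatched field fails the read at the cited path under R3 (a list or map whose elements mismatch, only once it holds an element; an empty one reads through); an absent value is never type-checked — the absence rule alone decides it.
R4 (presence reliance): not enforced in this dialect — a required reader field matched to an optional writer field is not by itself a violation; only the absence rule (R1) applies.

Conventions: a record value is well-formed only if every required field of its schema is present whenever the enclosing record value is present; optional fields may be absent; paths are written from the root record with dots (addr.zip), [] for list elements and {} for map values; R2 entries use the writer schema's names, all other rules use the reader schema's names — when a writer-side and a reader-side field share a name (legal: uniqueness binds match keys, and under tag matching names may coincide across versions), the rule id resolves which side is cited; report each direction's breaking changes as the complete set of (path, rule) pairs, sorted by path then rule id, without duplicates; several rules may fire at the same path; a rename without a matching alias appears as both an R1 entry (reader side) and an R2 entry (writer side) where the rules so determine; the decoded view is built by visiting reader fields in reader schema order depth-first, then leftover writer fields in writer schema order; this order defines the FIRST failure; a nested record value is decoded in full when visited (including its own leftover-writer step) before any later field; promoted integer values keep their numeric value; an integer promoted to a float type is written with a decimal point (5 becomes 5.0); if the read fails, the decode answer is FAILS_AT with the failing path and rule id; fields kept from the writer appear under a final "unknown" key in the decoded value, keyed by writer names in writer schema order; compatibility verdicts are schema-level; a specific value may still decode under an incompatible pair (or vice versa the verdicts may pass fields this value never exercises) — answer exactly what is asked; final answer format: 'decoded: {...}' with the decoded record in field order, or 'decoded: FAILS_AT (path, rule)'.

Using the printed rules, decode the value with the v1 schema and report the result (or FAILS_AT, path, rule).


in User below, arrows point writer -> reader
decoding the User value with the v1 reader:
  extras := [1]
  audit.latitude := 3.75
  audit.zip := -2
  writer audit.quantity: kept under "unknown"
  retries := 3
  read fails at owner under R3
  => FAILS_AT (owner, R3)
remaining User differences; none change what is asked:
  added field attempts to record Geo: optional int64, tag 14 (in v2 it sits immediately before zip) -> fires no rule on User under this dialect and leaves the result unchanged
  added field locale to record User: required string, tag 5, default "omega" (in v2 it sits last) -> matters for User compatibility verdicts, not for this value's decode
  added field quantity to record Geo: required int32, tag 10 (in v2 it sits immediately before latitude) -> matters for User compatibility verdicts, not for this value's decode

decoded: FAILS_AT (owner, R3)
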